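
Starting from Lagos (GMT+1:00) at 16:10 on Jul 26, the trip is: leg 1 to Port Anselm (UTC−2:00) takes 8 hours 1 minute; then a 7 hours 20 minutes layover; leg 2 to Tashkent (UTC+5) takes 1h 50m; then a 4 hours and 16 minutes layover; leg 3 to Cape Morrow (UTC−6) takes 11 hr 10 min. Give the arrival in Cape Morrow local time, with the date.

17:47 on July 27

Convert departure to UTC: 16:10 − 1:00 = 15:10 UTC on Jul 26.
Add 8 hours 1 minute leg 1 → 23:11 UTC.
Add 7 hours 20 minutes layover in Port Anselm → 06:31 UTC (Jul 27).
Add 1 hour 50 minutes leg 2 → 08:21 UTC.
Add 4 hours and 16 minutes layover in Tashkent → 12:37 UTC.
Add 11 hours and 10 minutes leg 3 → 23:47 UTC.
Cape Morrow is UTC−6:00, so local arrival = 23:47 − 6:00 = 17:47 on Jul 27.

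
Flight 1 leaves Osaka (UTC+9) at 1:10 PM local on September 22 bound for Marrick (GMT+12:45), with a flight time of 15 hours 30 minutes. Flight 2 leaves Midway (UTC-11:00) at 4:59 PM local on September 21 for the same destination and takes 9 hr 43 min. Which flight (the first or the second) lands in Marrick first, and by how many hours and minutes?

the second, by 5 hours 58 minutes

Flight 1 in UTC: 1:10 PM − 9:00 = 4:10 AM on Sep 22.
+15 hours 30 minutes → arrive 7:40 PM UTC on Sep 22.
Flight 2 in UTC: 4:59 PM + 11:00 = 3:59 AM on Sep 22.
+9 hours 43 minutes → arrive 1:42 PM UTC on Sep 22.
Flight 2 lands earlier by 5 hours 58 minutes.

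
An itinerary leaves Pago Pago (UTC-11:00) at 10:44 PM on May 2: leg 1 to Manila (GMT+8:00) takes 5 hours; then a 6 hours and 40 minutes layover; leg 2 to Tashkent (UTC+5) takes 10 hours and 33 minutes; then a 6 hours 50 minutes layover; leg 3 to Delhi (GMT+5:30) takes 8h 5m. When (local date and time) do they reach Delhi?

Convert departure to UTC: 10:44 PM + 11:00 = 9:44 AM UTC on May 3.
Add 5 hours leg 1 → 2:44 PM UTC.
Add 6 hours and 40 minutes layover in Manila → 9:24 PM UTC.
Add 10 hours and 33 minutes leg 2 → 7:57 AM UTC (May 4).
Add 6 hours and 50 minutes layover in Tashkent → 2:47 PM UTC.
Add 8 hours and 5 minutes leg 3 → 10:52 PM UTC.
Delhi is UTC+5:30, so local arrival = 10:52 PM + 5:30 = 4:22 AM on May 5.

4:22 AM on May 5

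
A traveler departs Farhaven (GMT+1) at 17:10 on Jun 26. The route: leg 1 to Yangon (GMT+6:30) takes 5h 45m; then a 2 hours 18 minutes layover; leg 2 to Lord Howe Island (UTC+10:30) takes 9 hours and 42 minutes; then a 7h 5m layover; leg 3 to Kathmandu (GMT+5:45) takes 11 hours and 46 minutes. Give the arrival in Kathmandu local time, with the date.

10:31 on June 28

Convert departure to UTC: 17:10 − 1:00 = 16:10 UTC on Jun 26.
Add 5 hours 45 minutes leg 1 → 21:55 UTC.
Add 2 hours 18 minutes layover in Yangon → 00:13 UTC (Jun 27).
Add 9 hours 42 minutes leg 2 → 09:55 UTC.
Add 7 hours 5 minutes layover in Lord Howe Island → 17:00 UTC.
Add 11 hours and 46 minutes leg 3 → 04:46 UTC (Jun 28).
Kathmandu is UTC+5:45, so local arrival = 04:46 + 5:45 = 10:31 on Jun 28.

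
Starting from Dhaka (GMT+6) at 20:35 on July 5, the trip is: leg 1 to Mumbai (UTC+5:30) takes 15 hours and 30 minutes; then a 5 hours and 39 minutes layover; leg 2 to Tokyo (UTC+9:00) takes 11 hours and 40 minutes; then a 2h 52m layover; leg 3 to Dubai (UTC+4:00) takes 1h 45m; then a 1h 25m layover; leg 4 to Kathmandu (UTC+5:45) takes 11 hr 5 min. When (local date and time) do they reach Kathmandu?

Convert departure to UTC: 20:35 − 6:00 = 14:35 UTC on Jul 5.
Add 15 hours and 30 minutes leg 1 → 06:05 UTC (Jul 6).
Add 5 hours and 39 minutes layover in Mumbai → 11:44 UTC.
Add 11 hours and 40 minutes leg 2 → 23:24 UTC.
Add 2 hours 52 minutes layover in Tokyo → 02:16 UTC (Jul 7).
Add 1 hour 45 minutes leg 3 → 04:01 UTC.
Add 1 hour 25 minutes layover in Dubai → 05:26 UTC.
Add 11 hours 5 minutes leg 4 → 16:31 UTC.
Kathmandu is UTC+5:45, so local arrival = 16:31 + 5:45 = 22:16 on Jul 7.

22:16 on Jul 7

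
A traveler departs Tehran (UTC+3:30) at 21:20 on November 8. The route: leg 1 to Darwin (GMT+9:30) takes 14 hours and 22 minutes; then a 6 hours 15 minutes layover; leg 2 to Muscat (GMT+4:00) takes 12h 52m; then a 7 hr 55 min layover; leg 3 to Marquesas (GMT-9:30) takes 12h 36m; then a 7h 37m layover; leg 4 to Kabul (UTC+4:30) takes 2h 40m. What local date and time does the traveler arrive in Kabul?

14:37 on Nov 11

Convert departure to UTC: 21:20 − 3:30 = 17:50 UTC on Nov 8.
Add 14 hours 22 minutes leg 1 → 08:12 UTC (Nov 9).
Add 6 hours and 15 minutes layover in Darwin → 14:27 UTC.
Add 12 hours 52 minutes leg 2 → 03:19 UTC (Nov 10).
Add 7 hours and 55 minutes layover in Muscat → 11:14 UTC.
Add 12 hours 36 minutes leg 3 → 23:50 UTC.
Add 7 hours 37 minutes layover in Marquesas → 07:27 UTC (Nov 11).
Add 2 hours 40 minutes leg 4 → 10:07 UTC.
Kabul is UTC+4:30, so local arrival = 10:07 + 4:30 = 14:37 on Nov 11.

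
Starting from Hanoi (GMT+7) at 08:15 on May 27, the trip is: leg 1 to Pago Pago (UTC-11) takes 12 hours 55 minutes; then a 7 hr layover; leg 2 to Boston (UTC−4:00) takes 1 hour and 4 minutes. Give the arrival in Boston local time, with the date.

18:14 on May 27

Convert departure to UTC: 08:15 − 7:00 = 01:15 UTC on May 27.
Add 12 hours and 55 minutes leg 1 → 14:10 UTC.
Add 7 hours layover in Pago Pago → 21:10 UTC.
Add 1 hour and 4 minutes leg 2 → 22:14 UTC.
Boston is UTC−4:00, so local arrival = 22:14 − 4:00 = 18:14 on May 27.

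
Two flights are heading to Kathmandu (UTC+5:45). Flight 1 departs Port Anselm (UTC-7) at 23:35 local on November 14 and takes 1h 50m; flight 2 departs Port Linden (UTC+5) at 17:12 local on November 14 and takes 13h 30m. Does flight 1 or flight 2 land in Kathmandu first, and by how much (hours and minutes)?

the second, by 6 hours 43 minutes

Flight 1 in UTC: 23:35 + 7:00 = 06:35 on Nov 15.
+1 hour and 50 minutes → arrive 08:25 UTC on Nov 15.
Flight 2 in UTC: 17:12 − 5:00 = 12:12 on Nov 14.
+13 hours 30 minutes → arrive 01:42 UTC on Nov 15.
Flight 2 lands earlier by 6 hours 43 minutes.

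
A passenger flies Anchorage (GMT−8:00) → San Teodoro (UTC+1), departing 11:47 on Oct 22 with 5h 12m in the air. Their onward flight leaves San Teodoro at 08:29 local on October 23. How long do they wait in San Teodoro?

Convert departure to UTC: 11:47 + 8:00 = 19:47 UTC on Oct 22.
Add 5 hours 12 minutes flight time → 00:59 UTC (Oct 23).
San Teodoro is UTC+1:00, so local arrival = 00:59 + 1:00 = 01:59 on Oct 23.
Layover = 08:29 − 01:59 = 6 hours 30 minutes.

6 hours 30 minutes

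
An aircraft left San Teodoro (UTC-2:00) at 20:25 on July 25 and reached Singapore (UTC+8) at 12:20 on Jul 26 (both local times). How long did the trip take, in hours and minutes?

5 hours 55 minutes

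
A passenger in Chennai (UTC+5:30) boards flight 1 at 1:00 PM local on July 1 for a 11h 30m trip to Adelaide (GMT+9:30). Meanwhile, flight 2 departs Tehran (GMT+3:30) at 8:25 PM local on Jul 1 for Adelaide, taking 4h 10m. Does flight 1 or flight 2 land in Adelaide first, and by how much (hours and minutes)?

Flight 1 in UTC: 1:00 PM − 5:30 = 7:30 AM on Jul 1.
+11 hours and 30 minutes → arrive 7:00 PM UTC on Jul 1.
Flight 2 in UTC: 8:25 PM − 3:30 = 4:55 PM on Jul 1.
+4 hours 10 minutes → arrive 9:05 PM UTC on Jul 1.
Flight 1 lands earlier by 2 hours 5 minutes.

the first, by 2 hours 5 minutes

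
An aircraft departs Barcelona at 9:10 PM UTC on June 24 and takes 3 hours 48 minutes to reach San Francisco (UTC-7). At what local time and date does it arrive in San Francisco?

5:58 PM on June 24

Departure is given in UTC: 9:10 PM on Jun 24.
Add 3 hours 48 minutes → 12:58 AM UTC (Jun 25).
San Francisco is UTC−7:00: 12:58 AM − 7:00 = 5:58 PM on Jun 24.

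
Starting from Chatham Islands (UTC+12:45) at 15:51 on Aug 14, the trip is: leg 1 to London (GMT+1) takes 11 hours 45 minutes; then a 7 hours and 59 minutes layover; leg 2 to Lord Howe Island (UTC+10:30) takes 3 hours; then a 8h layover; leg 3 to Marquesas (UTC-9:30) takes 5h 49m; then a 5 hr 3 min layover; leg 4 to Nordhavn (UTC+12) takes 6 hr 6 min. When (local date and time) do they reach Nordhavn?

Convert departure to UTC: 15:51 − 12:45 = 03:06 UTC on Aug 14.
Add 11 hours 45 minutes leg 1 → 14:51 UTC.
Add 7 hours and 59 minutes layover in London → 22:50 UTC.
Add 3 hours leg 2 → 01:50 UTC (Aug 15).
Add 8 hours layover in Lord Howe Island → 09:50 UTC.
Add 5 hours and 49 minutes leg 3 → 15:39 UTC.
Add 5 hours and 3 minutes layover in Marquesas → 20:42 UTC.
Add 6 hours 6 minutes leg 4 → 02:48 UTC (Aug 16).
Nordhavn is UTC+12:00, so local arrival = 02:48 + 12:00 = 14:48 on Aug 16.

14:48 on August 16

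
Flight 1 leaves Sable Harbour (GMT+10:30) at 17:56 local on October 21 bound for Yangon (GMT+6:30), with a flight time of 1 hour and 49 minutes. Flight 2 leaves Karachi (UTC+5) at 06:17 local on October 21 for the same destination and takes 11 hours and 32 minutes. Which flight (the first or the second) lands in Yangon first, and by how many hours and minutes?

Flight 1 in UTC: 17:56 − 10:30 = 07:26 on Oct 21.
+1 hour and 49 minutes → arrive 09:15 UTC on Oct 21.
Flight 2 in UTC: 06:17 − 5:00 = 01:17 on Oct 21.
+11 hours 32 minutes → arrive 12:49 UTC on Oct 21.
Flight 1 lands earlier by 3 hours 34 minutes.

the first, by 3 hours 34 minutes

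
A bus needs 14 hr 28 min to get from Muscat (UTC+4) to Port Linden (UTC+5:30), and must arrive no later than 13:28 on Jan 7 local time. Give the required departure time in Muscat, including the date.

21:30 on Jan 6

Target arrival in UTC: 13:28 − 5:30 = 07:58 on Jan 7.
Subtract 14 hours 28 minutes → departure 17:30 UTC on Jan 6.
Muscat is UTC+4:00: 17:30 + 4:00 = 21:30 on Jan 6.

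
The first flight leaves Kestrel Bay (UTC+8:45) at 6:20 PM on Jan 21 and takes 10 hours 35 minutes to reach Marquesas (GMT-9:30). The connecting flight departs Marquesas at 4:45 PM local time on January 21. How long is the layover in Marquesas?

6 hours 5 minutes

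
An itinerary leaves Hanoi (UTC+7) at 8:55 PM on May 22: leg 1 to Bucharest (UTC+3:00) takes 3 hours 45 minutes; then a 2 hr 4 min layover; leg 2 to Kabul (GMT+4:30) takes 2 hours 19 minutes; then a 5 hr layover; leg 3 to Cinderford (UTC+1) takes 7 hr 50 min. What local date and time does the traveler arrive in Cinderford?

11:53 AM on May 23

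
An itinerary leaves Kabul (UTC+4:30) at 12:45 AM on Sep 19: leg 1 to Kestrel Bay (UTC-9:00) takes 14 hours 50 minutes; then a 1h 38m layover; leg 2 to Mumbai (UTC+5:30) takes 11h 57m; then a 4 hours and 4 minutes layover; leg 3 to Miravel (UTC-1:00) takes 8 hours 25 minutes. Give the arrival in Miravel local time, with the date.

Convert departure to UTC: 12:45 AM − 4:30 = 8:15 PM UTC on Sep 18.
Add 14 hours 50 minutes leg 1 → 11:05 AM UTC (Sep 19).
Add 1 hour and 38 minutes layover in Kestrel Bay → 12:43 PM UTC.
Add 11 hours 57 minutes leg 2 → 12:40 AM UTC (Sep 20).
Add 4 hours and 4 minutes layover in Mumbai → 4:44 AM UTC.
Add 8 hours and 25 minutes leg 3 → 1:09 PM UTC.
Miravel is UTC−1:00, so local arrival = 1:09 PM − 1:00 = 12:09 PM on Sep 20.

12:09 PM on September 20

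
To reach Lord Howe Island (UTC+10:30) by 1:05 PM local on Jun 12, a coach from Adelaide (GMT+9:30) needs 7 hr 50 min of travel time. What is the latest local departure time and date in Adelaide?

4:15 AM on June 12

Target arrival in UTC: 1:05 PM − 10:30 = 2:35 AM on Jun 12.
Subtract 7 hours and 50 minutes → departure 6:45 PM UTC on Jun 11.
Adelaide is UTC+9:30: 6:45 PM + 9:30 = 4:15 AM on Jun 12.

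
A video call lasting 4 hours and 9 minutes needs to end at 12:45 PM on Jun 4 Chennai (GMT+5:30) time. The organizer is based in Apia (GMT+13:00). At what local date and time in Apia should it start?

4:06 PM on June 4

Target end time in UTC: 12:45 PM − 5:30 = 7:15 AM on Jun 4.
Subtract 4 hours 9 minutes → start 3:06 AM UTC on Jun 4.
Apia is UTC+13:00: 3:06 AM + 13:00 = 4:06 PM on Jun 4.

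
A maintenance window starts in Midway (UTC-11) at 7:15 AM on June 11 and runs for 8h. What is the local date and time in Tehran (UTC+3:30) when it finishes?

5:45 AM on Jun 12

Convert start to UTC: 7:15 AM + 11:00 = 6:15 PM UTC on Jun 11.
Add 8 hours duration → 2:15 AM UTC (Jun 12).
Tehran is UTC+3:30, so local end time = 2:15 AM + 3:30 = 5:45 AM on Jun 12.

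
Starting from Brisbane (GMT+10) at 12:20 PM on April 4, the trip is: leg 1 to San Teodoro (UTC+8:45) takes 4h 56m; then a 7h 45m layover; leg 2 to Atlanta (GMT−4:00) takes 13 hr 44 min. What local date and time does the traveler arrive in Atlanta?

12:45 AM on April 5

Convert departure to UTC: 12:20 PM − 10:00 = 2:20 AM UTC on Apr 4.
Add 4 hours and 56 minutes leg 1 → 7:16 AM UTC.
Add 7 hours 45 minutes layover in San Teodoro → 3:01 PM UTC.
Add 13 hours and 44 minutes leg 2 → 4:45 AM UTC (Apr 5).
Atlanta is UTC−4:00, so local arrival = 4:45 AM − 4:00 = 12:45 AM on Apr 5.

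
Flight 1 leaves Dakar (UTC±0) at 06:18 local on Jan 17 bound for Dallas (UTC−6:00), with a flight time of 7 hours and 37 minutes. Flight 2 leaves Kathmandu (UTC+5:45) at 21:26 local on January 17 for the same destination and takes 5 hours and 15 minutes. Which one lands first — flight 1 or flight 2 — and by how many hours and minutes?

Flight 1 departs at 06:18 UTC (Jan 17).
+7 hours 37 minutes → arrive 13:55 UTC on Jan 17.
Flight 2 in UTC: 21:26 − 5:45 = 15:41 on Jan 17.
+5 hours and 15 minutes → arrive 20:56 UTC on Jan 17.
Flight 1 lands earlier by 7 hours 1 minute.

the first, by 7 hours 1 minute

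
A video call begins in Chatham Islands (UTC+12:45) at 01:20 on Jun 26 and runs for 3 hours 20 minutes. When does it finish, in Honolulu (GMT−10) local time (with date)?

05:55 on Jun 25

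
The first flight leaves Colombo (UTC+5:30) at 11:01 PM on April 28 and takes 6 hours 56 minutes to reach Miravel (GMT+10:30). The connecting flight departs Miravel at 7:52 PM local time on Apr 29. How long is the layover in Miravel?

Convert departure to UTC: 11:01 PM − 5:30 = 5:31 PM UTC on Apr 28.
Add 6 hours and 56 minutes flight time → 12:27 AM UTC (Apr 29).
Miravel is UTC+10:30, so local arrival = 12:27 AM + 10:30 = 10:57 AM on Apr 29.
Layover = 7:52 PM − 10:57 AM = 8 hours 55 minutes.

8 hours 55 minutes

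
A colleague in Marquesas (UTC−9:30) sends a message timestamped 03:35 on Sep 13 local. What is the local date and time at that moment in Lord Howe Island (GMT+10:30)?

Lord Howe Island is 20:00 ahead of Marquesas.
Shift by the zone difference: 03:35 + 20:00 = 23:35 on Sep 13 in Lord Howe Island.

23:35 on September 13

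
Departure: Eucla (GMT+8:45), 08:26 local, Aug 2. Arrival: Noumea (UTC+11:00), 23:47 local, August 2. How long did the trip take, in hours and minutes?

Noumea is 2:15 ahead of Eucla.
Clock-face elapsed time (ignoring zones) is 15 hours 21 minutes.
Actual elapsed = 15 hours 21 minutes − 2:15 = 13 hours 6 minutes.

13 hours 6 minutes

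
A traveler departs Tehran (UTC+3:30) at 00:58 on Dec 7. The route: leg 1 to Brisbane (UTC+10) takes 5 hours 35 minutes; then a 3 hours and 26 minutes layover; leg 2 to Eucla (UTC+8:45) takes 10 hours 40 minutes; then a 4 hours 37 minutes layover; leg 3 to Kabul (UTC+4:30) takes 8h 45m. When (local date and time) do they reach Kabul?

11:01 on December 8

Convert departure to UTC: 00:58 − 3:30 = 21:28 UTC on Dec 6.
Add 5 hours 35 minutes leg 1 → 03:03 UTC (Dec 7).
Add 3 hours 26 minutes layover in Brisbane → 06:29 UTC.
Add 10 hours 40 minutes leg 2 → 17:09 UTC.
Add 4 hours 37 minutes layover in Eucla → 21:46 UTC.
Add 8 hours and 45 minutes leg 3 → 06:31 UTC (Dec 8).
Kabul is UTC+4:30, so local arrival = 06:31 + 4:30 = 11:01 on Dec 8.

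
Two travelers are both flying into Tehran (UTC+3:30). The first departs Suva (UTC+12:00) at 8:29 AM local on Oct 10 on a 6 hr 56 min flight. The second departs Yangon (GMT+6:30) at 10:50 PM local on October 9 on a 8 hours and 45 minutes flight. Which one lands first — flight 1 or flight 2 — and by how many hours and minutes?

the second, by 2 hours 20 minutes

Flight 1 in UTC: 8:29 AM − 12:00 = 8:29 PM on Oct 9.
+6 hours 56 minutes → arrive 3:25 AM UTC on Oct 10.
Flight 2 in UTC: 10:50 PM − 6:30 = 4:20 PM on Oct 9.
+8 hours and 45 minutes → arrive 1:05 AM UTC on Oct 10.
Flight 2 lands earlier by 2 hours 20 minutes.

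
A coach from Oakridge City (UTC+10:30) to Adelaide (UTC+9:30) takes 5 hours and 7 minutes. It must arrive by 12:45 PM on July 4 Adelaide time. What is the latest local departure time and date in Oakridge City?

8:38 AM on July 4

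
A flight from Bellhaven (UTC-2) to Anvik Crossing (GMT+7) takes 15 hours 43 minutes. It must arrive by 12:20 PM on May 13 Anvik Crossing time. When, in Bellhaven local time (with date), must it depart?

11:37 AM on May 12

Target arrival in UTC: 12:20 PM − 7:00 = 5:20 AM on May 13.
Subtract 15 hours and 43 minutes → departure 1:37 PM UTC on May 12.
Bellhaven is UTC−2:00: 1:37 PM − 2:00 = 11:37 AM on May 12.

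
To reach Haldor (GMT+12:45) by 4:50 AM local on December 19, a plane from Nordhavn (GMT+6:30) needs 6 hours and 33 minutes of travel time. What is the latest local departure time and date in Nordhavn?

4:02 PM on December 18

Target arrival in UTC: 4:50 AM − 12:45 = 4:05 PM on Dec 18.
Subtract 6 hours 33 minutes → departure 9:32 AM UTC on Dec 18.
Nordhavn is UTC+6:30: 9:32 AM + 6:30 = 4:02 PM on Dec 18.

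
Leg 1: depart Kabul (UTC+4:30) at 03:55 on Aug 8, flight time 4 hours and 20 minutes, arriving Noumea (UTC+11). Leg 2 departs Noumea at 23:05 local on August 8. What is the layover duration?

Convert departure to UTC: 03:55 − 4:30 = 23:25 UTC on Aug 7.
Add 4 hours 20 minutes flight time → 03:45 UTC (Aug 8).
Noumea is UTC+11:00, so local arrival = 03:45 + 11:00 = 14:45 on Aug 8.
Layover = 23:05 − 14:45 = 8 hours 20 minutes.

8 hours 20 minutes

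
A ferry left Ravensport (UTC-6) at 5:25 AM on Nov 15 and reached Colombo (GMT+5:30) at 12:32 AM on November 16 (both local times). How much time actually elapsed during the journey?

7 hours 37 minutes

Departure in UTC: 5:25 AM + 6:00 = 11:25 AM on Nov 15.
Arrival in UTC: 12:32 AM − 5:30 = 7:02 PM on Nov 15.
Elapsed = 7:02 PM − 11:25 AM = 7 hours 37 minutes.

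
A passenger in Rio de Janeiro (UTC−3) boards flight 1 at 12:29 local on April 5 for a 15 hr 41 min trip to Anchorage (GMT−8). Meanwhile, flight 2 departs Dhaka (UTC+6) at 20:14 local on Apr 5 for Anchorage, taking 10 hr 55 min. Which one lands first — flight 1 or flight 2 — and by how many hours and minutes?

Flight 1 in UTC: 12:29 + 3:00 = 15:29 on Apr 5.
+15 hours 41 minutes → arrive 07:10 UTC on Apr 6.
Flight 2 in UTC: 20:14 − 6:00 = 14:14 on Apr 5.
+10 hours 55 minutes → arrive 01:09 UTC on Apr 6.
Flight 2 lands earlier by 6 hours 1 minute.

the second, by 6 hours 1 minute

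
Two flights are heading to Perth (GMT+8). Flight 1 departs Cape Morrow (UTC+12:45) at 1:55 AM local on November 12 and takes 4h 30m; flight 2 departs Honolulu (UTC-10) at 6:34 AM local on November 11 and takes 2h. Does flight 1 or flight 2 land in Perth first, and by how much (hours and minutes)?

Flight 1 in UTC: 1:55 AM − 12:45 = 1:10 PM on Nov 11.
+4 hours 30 minutes → arrive 5:40 PM UTC on Nov 11.
Flight 2 in UTC: 6:34 AM + 10:00 = 4:34 PM on Nov 11.
+2 hours → arrive 6:34 PM UTC on Nov 11.
Flight 1 lands earlier by 54 minutes.

the first, by 54 minutes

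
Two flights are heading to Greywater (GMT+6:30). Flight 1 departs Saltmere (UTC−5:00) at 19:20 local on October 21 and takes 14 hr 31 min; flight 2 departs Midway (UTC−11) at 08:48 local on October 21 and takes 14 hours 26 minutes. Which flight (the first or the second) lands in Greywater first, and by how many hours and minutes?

the second, by 4 hours 37 minutes

Flight 1 in UTC: 19:20 + 5:00 = 00:20 on Oct 22.
+14 hours 31 minutes → arrive 14:51 UTC on Oct 22.
Flight 2 in UTC: 08:48 + 11:00 = 19:48 on Oct 21.
+14 hours and 26 minutes → arrive 10:14 UTC on Oct 22.
Flight 2 lands earlier by 4 hours 37 minutes.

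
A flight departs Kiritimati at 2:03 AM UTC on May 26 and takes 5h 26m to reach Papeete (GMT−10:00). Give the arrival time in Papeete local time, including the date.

Departure is given in UTC: 2:03 AM on May 26.
Add 5 hours 26 minutes → 7:29 AM UTC.
Papeete is UTC−10:00: 7:29 AM − 10:00 = 9:29 PM on May 25.

9:29 PM on May 25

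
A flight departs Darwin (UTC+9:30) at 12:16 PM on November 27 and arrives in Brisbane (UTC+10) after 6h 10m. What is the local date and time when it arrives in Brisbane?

Brisbane is 0:30 ahead of Darwin.
After 6 hours and 10 minutes it is 6:26 PM in Darwin.
Shift by the zone difference: 6:26 PM + 0:30 = 6:56 PM on Nov 27 in Brisbane.

6:56 PM on November 27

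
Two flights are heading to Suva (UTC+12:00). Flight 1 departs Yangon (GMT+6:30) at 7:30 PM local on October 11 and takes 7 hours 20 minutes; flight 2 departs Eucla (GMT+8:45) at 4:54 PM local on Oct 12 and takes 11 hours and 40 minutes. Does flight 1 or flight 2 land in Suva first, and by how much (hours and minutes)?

Flight 1 in UTC: 7:30 PM − 6:30 = 1:00 PM on Oct 11.
+7 hours 20 minutes → arrive 8:20 PM UTC on Oct 11.
Flight 2 in UTC: 4:54 PM − 8:45 = 8:09 AM on Oct 12.
+11 hours and 40 minutes → arrive 7:49 PM UTC on Oct 12.
Flight 1 lands earlier by 23 hours 29 minutes.

the first, by 23 hours 29 minutes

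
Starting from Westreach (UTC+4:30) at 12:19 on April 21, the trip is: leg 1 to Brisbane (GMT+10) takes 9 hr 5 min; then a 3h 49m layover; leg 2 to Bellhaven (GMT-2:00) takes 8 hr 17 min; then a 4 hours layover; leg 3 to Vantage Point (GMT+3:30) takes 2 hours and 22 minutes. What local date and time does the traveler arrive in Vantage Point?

Convert departure to UTC: 12:19 − 4:30 = 07:49 UTC on Apr 21.
Add 9 hours 5 minutes leg 1 → 16:54 UTC.
Add 3 hours and 49 minutes layover in Brisbane → 20:43 UTC.
Add 8 hours 17 minutes leg 2 → 05:00 UTC (Apr 22).
Add 4 hours layover in Bellhaven → 09:00 UTC.
Add 2 hours and 22 minutes leg 3 → 11:22 UTC.
Vantage Point is UTC+3:30, so local arrival = 11:22 + 3:30 = 14:52 on Apr 22.

14:52 on April 22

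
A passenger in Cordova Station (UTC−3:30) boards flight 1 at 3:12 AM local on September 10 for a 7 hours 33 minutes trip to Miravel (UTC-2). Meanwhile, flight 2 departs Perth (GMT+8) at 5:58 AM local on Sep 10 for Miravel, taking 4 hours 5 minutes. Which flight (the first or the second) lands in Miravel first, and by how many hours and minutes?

Flight 1 in UTC: 3:12 AM + 3:30 = 6:42 AM on Sep 10.
+7 hours and 33 minutes → arrive 2:15 PM UTC on Sep 10.
Flight 2 in UTC: 5:58 AM − 8:00 = 9:58 PM on Sep 9.
+4 hours 5 minutes → arrive 2:03 AM UTC on Sep 10.
Flight 2 lands earlier by 12 hours 12 minutes.

the second, by 12 hours 12 minutes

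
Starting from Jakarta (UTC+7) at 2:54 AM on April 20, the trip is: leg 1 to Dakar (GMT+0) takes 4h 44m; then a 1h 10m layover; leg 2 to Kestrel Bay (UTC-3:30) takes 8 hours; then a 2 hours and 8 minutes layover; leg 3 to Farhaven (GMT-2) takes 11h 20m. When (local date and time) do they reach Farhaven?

Convert departure to UTC: 2:54 AM − 7:00 = 7:54 PM UTC on Apr 19.
Add 4 hours and 44 minutes leg 1 → 12:38 AM UTC (Apr 20).
Add 1 hour 10 minutes layover in Dakar → 1:48 AM UTC.
Add 8 hours leg 2 → 9:48 AM UTC.
Add 2 hours 8 minutes layover in Kestrel Bay → 11:56 AM UTC.
Add 11 hours and 20 minutes leg 3 → 11:16 PM UTC.
Farhaven is UTC−2:00, so local arrival = 11:16 PM − 2:00 = 9:16 PM on Apr 20.

9:16 PM on April 20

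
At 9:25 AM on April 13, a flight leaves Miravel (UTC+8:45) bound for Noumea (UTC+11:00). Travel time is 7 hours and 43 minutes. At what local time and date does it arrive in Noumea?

Noumea is 2:15 ahead of Miravel.
After 7 hours 43 minutes it is 5:08 PM in Miravel.
Shift by the zone difference: 5:08 PM + 2:15 = 7:23 PM on Apr 13 in Noumea.

7:23 PM on Apr 13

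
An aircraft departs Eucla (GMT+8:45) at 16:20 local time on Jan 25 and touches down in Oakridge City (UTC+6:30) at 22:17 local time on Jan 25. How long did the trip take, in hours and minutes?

8 hours 12 minutes

Departure in UTC: 16:20 − 8:45 = 07:35 on Jan 25.
Arrival in UTC: 22:17 − 6:30 = 15:47 on Jan 25.
Elapsed = 15:47 − 07:35 = 8 hours 12 minutes.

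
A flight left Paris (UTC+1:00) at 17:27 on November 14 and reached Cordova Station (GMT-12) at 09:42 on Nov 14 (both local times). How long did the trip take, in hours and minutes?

Cordova Station is 13:00 behind Paris.
Clock-face elapsed time (ignoring zones) is −7 hours 45 minutes.
Actual elapsed = −7 hours 45 minutes + 13:00 = 5 hours 15 minutes.

5 hours 15 minutes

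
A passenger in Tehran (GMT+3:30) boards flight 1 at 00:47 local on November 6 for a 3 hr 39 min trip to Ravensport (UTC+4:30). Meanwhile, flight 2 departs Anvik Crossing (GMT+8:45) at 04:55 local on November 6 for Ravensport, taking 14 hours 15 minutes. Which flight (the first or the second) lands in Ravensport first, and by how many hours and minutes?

the first, by 9 hours 29 minutes

Flight 1 in UTC: 00:47 − 3:30 = 21:17 on Nov 5.
+3 hours and 39 minutes → arrive 00:56 UTC on Nov 6.
Flight 2 in UTC: 04:55 − 8:45 = 20:10 on Nov 5.
+14 hours 15 minutes → arrive 10:25 UTC on Nov 6.
Flight 1 lands earlier by 9 hours 29 minutes.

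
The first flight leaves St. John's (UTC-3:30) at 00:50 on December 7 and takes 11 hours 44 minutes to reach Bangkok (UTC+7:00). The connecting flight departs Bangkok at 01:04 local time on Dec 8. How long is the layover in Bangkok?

2 hours

Convert departure to UTC: 00:50 + 3:30 = 04:20 UTC on Dec 7.
Add 11 hours and 44 minutes flight time → 16:04 UTC.
Bangkok is UTC+7:00, so local arrival = 16:04 + 7:00 = 23:04 on Dec 7.
Layover = 01:04 − 23:04 (+1 day) = 2 hours.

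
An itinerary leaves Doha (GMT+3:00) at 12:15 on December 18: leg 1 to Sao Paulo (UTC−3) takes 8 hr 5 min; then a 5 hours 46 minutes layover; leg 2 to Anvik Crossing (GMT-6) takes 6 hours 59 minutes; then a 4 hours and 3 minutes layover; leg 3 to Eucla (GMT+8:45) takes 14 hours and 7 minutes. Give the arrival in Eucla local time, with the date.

09:00 on December 20

Convert departure to UTC: 12:15 − 3:00 = 09:15 UTC on Dec 18.
Add 8 hours and 5 minutes leg 1 → 17:20 UTC.
Add 5 hours 46 minutes layover in Sao Paulo → 23:06 UTC.
Add 6 hours and 59 minutes leg 2 → 06:05 UTC (Dec 19).
Add 4 hours and 3 minutes layover in Anvik Crossing → 10:08 UTC.
Add 14 hours and 7 minutes leg 3 → 00:15 UTC (Dec 20).
Eucla is UTC+8:45, so local arrival = 00:15 + 8:45 = 09:00 on Dec 20.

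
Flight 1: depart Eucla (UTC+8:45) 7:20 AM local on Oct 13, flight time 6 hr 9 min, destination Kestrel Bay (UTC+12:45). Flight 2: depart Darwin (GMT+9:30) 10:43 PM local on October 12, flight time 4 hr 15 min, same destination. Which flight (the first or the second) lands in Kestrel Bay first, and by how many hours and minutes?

Flight 1 in UTC: 7:20 AM − 8:45 = 10:35 PM on Oct 12.
+6 hours and 9 minutes → arrive 4:44 AM UTC on Oct 13.
Flight 2 in UTC: 10:43 PM − 9:30 = 1:13 PM on Oct 12.
+4 hours and 15 minutes → arrive 5:28 PM UTC on Oct 12.
Flight 2 lands earlier by 11 hours 16 minutes.

the second, by 11 hours 16 minutes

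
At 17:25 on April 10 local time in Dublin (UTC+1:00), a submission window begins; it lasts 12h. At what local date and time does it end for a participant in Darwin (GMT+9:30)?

13:55 on April 11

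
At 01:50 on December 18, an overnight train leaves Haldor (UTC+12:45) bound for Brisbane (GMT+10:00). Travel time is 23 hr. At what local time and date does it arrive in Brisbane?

22:05 on December 18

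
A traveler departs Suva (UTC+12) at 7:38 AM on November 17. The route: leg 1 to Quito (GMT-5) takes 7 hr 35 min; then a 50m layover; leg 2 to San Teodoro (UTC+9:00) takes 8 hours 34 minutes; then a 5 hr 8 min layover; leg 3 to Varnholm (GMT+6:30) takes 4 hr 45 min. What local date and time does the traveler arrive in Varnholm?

5:00 AM on November 18

Convert departure to UTC: 7:38 AM − 12:00 = 7:38 PM UTC on Nov 16.
Add 7 hours and 35 minutes leg 1 → 3:13 AM UTC (Nov 17).
Add 50 minutes layover in Quito → 4:03 AM UTC.
Add 8 hours and 34 minutes leg 2 → 12:37 PM UTC.
Add 5 hours and 8 minutes layover in San Teodoro → 5:45 PM UTC.
Add 4 hours and 45 minutes leg 3 → 10:30 PM UTC.
Varnholm is UTC+6:30, so local arrival = 10:30 PM + 6:30 = 5:00 AM on Nov 18.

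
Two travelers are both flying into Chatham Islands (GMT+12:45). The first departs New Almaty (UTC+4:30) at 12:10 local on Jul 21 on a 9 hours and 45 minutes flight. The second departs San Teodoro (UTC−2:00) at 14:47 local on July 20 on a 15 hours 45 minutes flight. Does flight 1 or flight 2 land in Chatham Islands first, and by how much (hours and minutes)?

the second, by 8 hours 53 minutes

Flight 1 in UTC: 12:10 − 4:30 = 07:40 on Jul 21.
+9 hours 45 minutes → arrive 17:25 UTC on Jul 21.
Flight 2 in UTC: 14:47 + 2:00 = 16:47 on Jul 20.
+15 hours 45 minutes → arrive 08:32 UTC on Jul 21.
Flight 2 lands earlier by 8 hours 53 minutes.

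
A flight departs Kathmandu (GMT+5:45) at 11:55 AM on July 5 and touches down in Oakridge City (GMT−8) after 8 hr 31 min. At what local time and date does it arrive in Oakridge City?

6:41 AM on July 5

Convert departure to UTC: 11:55 AM − 5:45 = 6:10 AM UTC on Jul 5.
Add 8 hours 31 minutes travel time → 2:41 PM UTC.
Oakridge City is UTC−8:00, so local arrival = 2:41 PM − 8:00 = 6:41 AM on Jul 5.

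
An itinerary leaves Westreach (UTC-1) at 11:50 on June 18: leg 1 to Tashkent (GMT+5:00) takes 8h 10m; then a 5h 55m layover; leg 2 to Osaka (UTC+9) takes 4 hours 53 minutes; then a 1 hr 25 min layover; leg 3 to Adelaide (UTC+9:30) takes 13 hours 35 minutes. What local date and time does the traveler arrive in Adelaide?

08:18 on June 20

Convert departure to UTC: 11:50 + 1:00 = 12:50 UTC on Jun 18.
Add 8 hours 10 minutes leg 1 → 21:00 UTC.
Add 5 hours 55 minutes layover in Tashkent → 02:55 UTC (Jun 19).
Add 4 hours 53 minutes leg 2 → 07:48 UTC.
Add 1 hour and 25 minutes layover in Osaka → 09:13 UTC.
Add 13 hours 35 minutes leg 3 → 22:48 UTC.
Adelaide is UTC+9:30, so local arrival = 22:48 + 9:30 = 08:18 on Jun 20.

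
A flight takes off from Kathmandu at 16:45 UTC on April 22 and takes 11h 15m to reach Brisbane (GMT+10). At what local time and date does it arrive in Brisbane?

14:00 on Apr 23

Departure is given in UTC: 16:45 on Apr 22.
Add 11 hours and 15 minutes → 04:00 UTC (Apr 23).
Brisbane is UTC+10:00: 04:00 + 10:00 = 14:00 on Apr 23.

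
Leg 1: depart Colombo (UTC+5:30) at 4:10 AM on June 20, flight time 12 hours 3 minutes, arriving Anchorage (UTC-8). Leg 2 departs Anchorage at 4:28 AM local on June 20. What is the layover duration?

1 hour 45 minutes

Convert departure to UTC: 4:10 AM − 5:30 = 10:40 PM UTC on Jun 19.
Add 12 hours and 3 minutes flight time → 10:43 AM UTC (Jun 20).
Anchorage is UTC−8:00, so local arrival = 10:43 AM − 8:00 = 2:43 AM on Jun 20.
Layover = 4:28 AM − 2:43 AM = 1 hour 45 minutes.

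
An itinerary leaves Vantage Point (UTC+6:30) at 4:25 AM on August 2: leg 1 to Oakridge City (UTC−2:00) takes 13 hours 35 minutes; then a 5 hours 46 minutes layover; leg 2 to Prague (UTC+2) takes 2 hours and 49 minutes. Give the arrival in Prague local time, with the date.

Convert departure to UTC: 4:25 AM − 6:30 = 9:55 PM UTC on Aug 1.
Add 13 hours and 35 minutes leg 1 → 11:30 AM UTC (Aug 2).
Add 5 hours and 46 minutes layover in Oakridge City → 5:16 PM UTC.
Add 2 hours and 49 minutes leg 2 → 8:05 PM UTC.
Prague is UTC+2:00, so local arrival = 8:05 PM + 2:00 = 10:05 PM on Aug 2.

10:05 PM on Aug 2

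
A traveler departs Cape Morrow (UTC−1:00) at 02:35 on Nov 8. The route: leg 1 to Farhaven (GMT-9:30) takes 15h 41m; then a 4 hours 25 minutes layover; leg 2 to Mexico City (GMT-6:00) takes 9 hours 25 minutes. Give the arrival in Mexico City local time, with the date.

03:06 on Nov 9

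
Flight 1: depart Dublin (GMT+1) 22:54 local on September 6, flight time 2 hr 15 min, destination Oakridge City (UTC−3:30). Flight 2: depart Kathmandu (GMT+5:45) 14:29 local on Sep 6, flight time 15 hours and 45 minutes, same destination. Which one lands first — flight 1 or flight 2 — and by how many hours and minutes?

the first, by 20 minutes

Flight 1 in UTC: 22:54 − 1:00 = 21:54 on Sep 6.
+2 hours and 15 minutes → arrive 00:09 UTC on Sep 7.
Flight 2 in UTC: 14:29 − 5:45 = 08:44 on Sep 6.
+15 hours and 45 minutes → arrive 00:29 UTC on Sep 7.
Flight 1 lands earlier by 20 minutes.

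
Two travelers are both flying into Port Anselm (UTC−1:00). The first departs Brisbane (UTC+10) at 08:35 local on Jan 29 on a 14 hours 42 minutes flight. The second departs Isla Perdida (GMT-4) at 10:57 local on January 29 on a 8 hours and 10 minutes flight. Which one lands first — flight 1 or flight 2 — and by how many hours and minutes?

Flight 1 in UTC: 08:35 − 10:00 = 22:35 on Jan 28.
+14 hours and 42 minutes → arrive 13:17 UTC on Jan 29.
Flight 2 in UTC: 10:57 + 4:00 = 14:57 on Jan 29.
+8 hours and 10 minutes → arrive 23:07 UTC on Jan 29.
Flight 1 lands earlier by 9 hours 50 minutes.

the first, by 9 hours 50 minutes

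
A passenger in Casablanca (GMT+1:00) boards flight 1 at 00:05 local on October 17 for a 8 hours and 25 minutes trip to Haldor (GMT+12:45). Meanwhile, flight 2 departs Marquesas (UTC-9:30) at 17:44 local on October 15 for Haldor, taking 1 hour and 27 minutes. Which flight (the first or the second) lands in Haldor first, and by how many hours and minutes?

the second, by 26 hours 49 minutes

Flight 1 in UTC: 00:05 − 1:00 = 23:05 on Oct 16.
+8 hours 25 minutes → arrive 07:30 UTC on Oct 17.
Flight 2 in UTC: 17:44 + 9:30 = 03:14 on Oct 16.
+1 hour 27 minutes → arrive 04:41 UTC on Oct 16.
Flight 2 lands earlier by 26 hours 49 minutes.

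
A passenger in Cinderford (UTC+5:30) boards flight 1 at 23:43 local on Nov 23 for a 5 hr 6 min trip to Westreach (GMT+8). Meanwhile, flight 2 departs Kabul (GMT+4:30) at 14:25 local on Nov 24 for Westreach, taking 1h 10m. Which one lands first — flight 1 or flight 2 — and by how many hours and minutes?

Flight 1 in UTC: 23:43 − 5:30 = 18:13 on Nov 23.
+5 hours and 6 minutes → arrive 23:19 UTC on Nov 23.
Flight 2 in UTC: 14:25 − 4:30 = 09:55 on Nov 24.
+1 hour and 10 minutes → arrive 11:05 UTC on Nov 24.
Flight 1 lands earlier by 11 hours 46 minutes.

the first, by 11 hours 46 minutes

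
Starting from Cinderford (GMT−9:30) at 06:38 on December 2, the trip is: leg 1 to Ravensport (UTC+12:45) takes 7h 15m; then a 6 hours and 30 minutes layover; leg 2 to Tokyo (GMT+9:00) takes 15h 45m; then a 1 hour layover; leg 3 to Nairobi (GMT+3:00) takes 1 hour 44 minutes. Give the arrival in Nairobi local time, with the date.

Convert departure to UTC: 06:38 + 9:30 = 16:08 UTC on Dec 2.
Add 7 hours and 15 minutes leg 1 → 23:23 UTC.
Add 6 hours and 30 minutes layover in Ravensport → 05:53 UTC (Dec 3).
Add 15 hours 45 minutes leg 2 → 21:38 UTC.
Add 1 hour layover in Tokyo → 22:38 UTC.
Add 1 hour and 44 minutes leg 3 → 00:22 UTC (Dec 4).
Nairobi is UTC+3:00, so local arrival = 00:22 + 3:00 = 03:22 on Dec 4.

03:22 on Dec 4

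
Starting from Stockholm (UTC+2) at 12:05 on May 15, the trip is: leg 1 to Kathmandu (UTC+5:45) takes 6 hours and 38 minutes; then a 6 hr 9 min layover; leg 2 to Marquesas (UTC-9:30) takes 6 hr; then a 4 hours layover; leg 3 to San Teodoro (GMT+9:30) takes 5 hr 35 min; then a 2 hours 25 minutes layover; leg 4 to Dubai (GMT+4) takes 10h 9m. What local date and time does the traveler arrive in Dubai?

Convert departure to UTC: 12:05 − 2:00 = 10:05 UTC on May 15.
Add 6 hours 38 minutes leg 1 → 16:43 UTC.
Add 6 hours and 9 minutes layover in Kathmandu → 22:52 UTC.
Add 6 hours leg 2 → 04:52 UTC (May 16).
Add 4 hours layover in Marquesas → 08:52 UTC.
Add 5 hours 35 minutes leg 3 → 14:27 UTC.
Add 2 hours and 25 minutes layover in San Teodoro → 16:52 UTC.
Add 10 hours and 9 minutes leg 4 → 03:01 UTC (May 17).
Dubai is UTC+4:00, so local arrival = 03:01 + 4:00 = 07:01 on May 17.

07:01 on May 17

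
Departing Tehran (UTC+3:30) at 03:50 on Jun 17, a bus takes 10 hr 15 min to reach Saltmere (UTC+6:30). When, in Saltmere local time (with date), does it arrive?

17:05 on June 17

Convert departure to UTC: 03:50 − 3:30 = 00:20 UTC on Jun 17.
Add 10 hours and 15 minutes travel time → 10:35 UTC.
Saltmere is UTC+6:30, so local arrival = 10:35 + 6:30 = 17:05 on Jun 17.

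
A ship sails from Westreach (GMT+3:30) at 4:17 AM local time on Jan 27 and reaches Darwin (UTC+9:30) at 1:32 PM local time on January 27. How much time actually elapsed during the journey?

Departure in UTC: 4:17 AM − 3:30 = 12:47 AM on Jan 27.
Arrival in UTC: 1:32 PM − 9:30 = 4:02 AM on Jan 27.
Elapsed = 4:02 AM − 12:47 AM = 3 hours 15 minutes.

3 hours 15 minutes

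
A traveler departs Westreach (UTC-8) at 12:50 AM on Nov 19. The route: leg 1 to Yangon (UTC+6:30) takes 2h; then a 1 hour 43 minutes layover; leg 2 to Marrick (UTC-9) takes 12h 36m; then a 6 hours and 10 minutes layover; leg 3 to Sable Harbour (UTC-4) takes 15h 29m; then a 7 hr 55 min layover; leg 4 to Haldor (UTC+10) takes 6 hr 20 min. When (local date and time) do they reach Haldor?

11:03 PM on Nov 21

Convert departure to UTC: 12:50 AM + 8:00 = 8:50 AM UTC on Nov 19.
Add 2 hours leg 1 → 10:50 AM UTC.
Add 1 hour 43 minutes layover in Yangon → 12:33 PM UTC.
Add 12 hours 36 minutes leg 2 → 1:09 AM UTC (Nov 20).
Add 6 hours and 10 minutes layover in Marrick → 7:19 AM UTC.
Add 15 hours 29 minutes leg 3 → 10:48 PM UTC.
Add 7 hours 55 minutes layover in Sable Harbour → 6:43 AM UTC (Nov 21).
Add 6 hours 20 minutes leg 4 → 1:03 PM UTC.
Haldor is UTC+10:00, so local arrival = 1:03 PM + 10:00 = 11:03 PM on Nov 21.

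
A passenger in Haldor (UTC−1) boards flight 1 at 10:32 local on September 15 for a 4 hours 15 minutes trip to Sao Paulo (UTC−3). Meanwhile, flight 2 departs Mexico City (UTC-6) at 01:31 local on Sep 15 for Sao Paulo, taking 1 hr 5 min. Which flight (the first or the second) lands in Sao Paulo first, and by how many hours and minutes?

the second, by 7 hours 11 minutes

Flight 1 in UTC: 10:32 + 1:00 = 11:32 on Sep 15.
+4 hours 15 minutes → arrive 15:47 UTC on Sep 15.
Flight 2 in UTC: 01:31 + 6:00 = 07:31 on Sep 15.
+1 hour and 5 minutes → arrive 08:36 UTC on Sep 15.
Flight 2 lands earlier by 7 hours 11 minutes.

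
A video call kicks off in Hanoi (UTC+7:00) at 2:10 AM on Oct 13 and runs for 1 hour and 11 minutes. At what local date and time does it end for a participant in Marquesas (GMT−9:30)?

Marquesas is 16:30 behind Hanoi.
After 1 hour 11 minutes it is 3:21 AM in Hanoi.
Shift by the zone difference: 3:21 AM − 16:30 = 10:51 AM on Oct 12 in Marquesas.

10:51 AM on October 12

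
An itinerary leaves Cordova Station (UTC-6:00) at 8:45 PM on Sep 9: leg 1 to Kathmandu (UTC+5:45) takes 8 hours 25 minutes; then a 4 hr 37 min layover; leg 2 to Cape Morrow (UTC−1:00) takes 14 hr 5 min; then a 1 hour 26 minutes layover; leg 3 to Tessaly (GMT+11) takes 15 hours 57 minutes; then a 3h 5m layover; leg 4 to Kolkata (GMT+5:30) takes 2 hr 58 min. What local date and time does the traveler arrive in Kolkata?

10:48 AM on September 12

Convert departure to UTC: 8:45 PM + 6:00 = 2:45 AM UTC on Sep 10.
Add 8 hours and 25 minutes leg 1 → 11:10 AM UTC.
Add 4 hours and 37 minutes layover in Kathmandu → 3:47 PM UTC.
Add 14 hours and 5 minutes leg 2 → 5:52 AM UTC (Sep 11).
Add 1 hour and 26 minutes layover in Cape Morrow → 7:18 AM UTC.
Add 15 hours and 57 minutes leg 3 → 11:15 PM UTC.
Add 3 hours and 5 minutes layover in Tessaly → 2:20 AM UTC (Sep 12).
Add 2 hours and 58 minutes leg 4 → 5:18 AM UTC.
Kolkata is UTC+5:30, so local arrival = 5:18 AM + 5:30 = 10:48 AM on Sep 12.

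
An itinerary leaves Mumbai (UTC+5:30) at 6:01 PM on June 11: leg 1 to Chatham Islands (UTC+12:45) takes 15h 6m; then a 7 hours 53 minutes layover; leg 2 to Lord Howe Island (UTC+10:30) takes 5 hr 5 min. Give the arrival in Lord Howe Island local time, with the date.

Convert departure to UTC: 6:01 PM − 5:30 = 12:31 PM UTC on Jun 11.
Add 15 hours 6 minutes leg 1 → 3:37 AM UTC (Jun 12).
Add 7 hours and 53 minutes layover in Chatham Islands → 11:30 AM UTC.
Add 5 hours and 5 minutes leg 2 → 4:35 PM UTC.
Lord Howe Island is UTC+10:30, so local arrival = 4:35 PM + 10:30 = 3:05 AM on Jun 13.

3:05 AM on June 13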